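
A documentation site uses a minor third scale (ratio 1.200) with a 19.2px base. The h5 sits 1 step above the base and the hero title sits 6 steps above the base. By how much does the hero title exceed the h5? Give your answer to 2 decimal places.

34.29px

Step 1: 19.2 × 1.200 = 23.0400px
Step 6: 19.2 × 1.200⁶ = 57.3309px
Difference: 57.3309 − 23.0400 = 34.2909px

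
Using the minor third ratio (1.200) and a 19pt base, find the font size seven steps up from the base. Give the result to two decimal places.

Every step multiplies by the scale ratio.
19.0 × 1.200⁷ = 19.0 × 3.58318 ≈ 68.08

68.08pt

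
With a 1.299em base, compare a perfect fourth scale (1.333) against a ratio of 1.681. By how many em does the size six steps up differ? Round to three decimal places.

Perfect fourth: 1.299 × 1.333⁶ = 7.28769em
At 1.681: 1.299 × 1.681⁶ = 29.30997em
Difference: 29.30997 − 7.28769 = 22.02228em

22.022em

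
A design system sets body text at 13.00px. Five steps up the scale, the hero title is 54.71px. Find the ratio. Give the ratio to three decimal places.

r⁵ = 54.71 / 13.00, so r = (54.71/13.00)^(1/5).
r = 4.2085^(1/5) ≈ 1.3330

1.333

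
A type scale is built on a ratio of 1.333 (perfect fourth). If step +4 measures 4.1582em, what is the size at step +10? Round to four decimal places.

Moving from step +4 to step +10 is 6 steps up, so multiply by r⁶.
4.1582 × 1.333⁶ = 4.1582 × 5.61023 ≈ 23.3285

23.3285em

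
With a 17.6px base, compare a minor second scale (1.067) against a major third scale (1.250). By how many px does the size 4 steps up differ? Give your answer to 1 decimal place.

Minor second: 17.6 × 1.067⁴ = 22.812px
Major third: 17.6 × 1.250⁴ = 42.969px
Difference: 42.969 − 22.812 = 20.157px

20.2px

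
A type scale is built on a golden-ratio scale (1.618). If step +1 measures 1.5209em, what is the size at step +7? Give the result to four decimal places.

27.2880em

The gap is 7 − (1) = 6 steps, so the factor is 1.618^6.
1.5209 × 1.618⁶ = 1.5209 × 17.94201 ≈ 27.2880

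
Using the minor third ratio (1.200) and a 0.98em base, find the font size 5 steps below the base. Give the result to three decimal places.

0.394em

0.98 ÷ 1.200⁵ = 0.98 ÷ 2.48832 ≈ 0.394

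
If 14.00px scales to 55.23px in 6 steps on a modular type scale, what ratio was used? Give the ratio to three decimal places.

1.257

The ratio satisfies 14.00 × r⁶ = 55.23, so r = (55.23 / 14.00)^(1/6).
r = 3.9450^(1/6) ≈ 1.2570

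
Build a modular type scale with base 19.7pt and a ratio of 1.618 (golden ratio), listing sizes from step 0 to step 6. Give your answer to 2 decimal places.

19.70pt, 31.87pt, 51.57pt, 83.45pt, 135.01pt, 218.45pt, 353.46pt

Step 0: 19.7pt
Step 1: 19.7 × 1.618 = 31.87
Step 2: 19.7 × 1.618² = 51.57
Step 3: 19.7 × 1.618³ = 83.45
Step 4: 19.7 × 1.618⁴ = 135.01
Step 5: 19.7 × 1.618⁵ = 218.45
Step 6: 19.7 × 1.618⁶ = 353.46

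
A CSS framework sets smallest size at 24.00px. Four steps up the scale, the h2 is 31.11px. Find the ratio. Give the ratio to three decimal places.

1.067

The ratio satisfies 24.00 × r⁴ = 31.11, so r = (31.11 / 24.00)^(1/4).
r = 1.2962^(1/4) ≈ 1.0670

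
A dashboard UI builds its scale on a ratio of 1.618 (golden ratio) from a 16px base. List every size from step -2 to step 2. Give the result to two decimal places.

Step -2: 16.0 ÷ 1.618² = 6.11
Step -1: 16.0 ÷ 1.618 = 9.89
Step 0: 16px
Step 1: 16.0 × 1.618 = 25.89
Step 2: 16.0 × 1.618² = 41.89

6.11px, 9.89px, 16.00px, 25.89px, 41.89px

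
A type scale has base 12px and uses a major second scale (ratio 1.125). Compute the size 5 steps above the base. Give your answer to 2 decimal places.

21.62px

12.0 × 1.125⁵ = 12.0 × 1.80203 ≈ 21.62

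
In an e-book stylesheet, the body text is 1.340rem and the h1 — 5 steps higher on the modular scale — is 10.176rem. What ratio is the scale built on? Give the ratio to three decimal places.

1.500

The ratio satisfies 1.340 × r⁵ = 10.176, so r = (10.176 / 1.340)^(1/5).
r = 7.5940^(1/5) ≈ 1.5000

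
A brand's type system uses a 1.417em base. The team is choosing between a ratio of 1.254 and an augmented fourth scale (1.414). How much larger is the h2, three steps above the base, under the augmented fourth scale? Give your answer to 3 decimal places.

At 1.254: 1.417 × 1.254³ = 2.79423em
Augmented fourth: 1.417 × 1.414³ = 4.00607em
Difference: 4.00607 − 2.79423 = 1.21184em

1.212em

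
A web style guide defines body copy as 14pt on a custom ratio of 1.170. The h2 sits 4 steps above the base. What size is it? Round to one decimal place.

14.0 × 1.170⁴ = 14.0 × 1.87389 ≈ 26.23

26.2pt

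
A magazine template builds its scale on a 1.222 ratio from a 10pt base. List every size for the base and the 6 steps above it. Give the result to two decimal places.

Step 0: 10pt
Step 1: 10.0 × 1.222 = 12.22
Step 2: 10.0 × 1.222² = 14.93
Step 3: 10.0 × 1.222³ = 18.25
Step 4: 10.0 × 1.222⁴ = 22.30
Step 5: 10.0 × 1.222⁵ = 27.25
Step 6: 10.0 × 1.222⁶ = 33.30

10.00pt, 12.22pt, 14.93pt, 18.25pt, 22.30pt, 27.25pt, 33.30pt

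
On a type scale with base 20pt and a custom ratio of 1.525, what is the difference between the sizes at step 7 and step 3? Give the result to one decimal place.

Step 3: 20.0 × 1.525³ = 70.932pt
Step 7: 20.0 × 1.525⁷ = 383.636pt
Difference: 383.636 − 70.932 = 312.704pt

312.7pt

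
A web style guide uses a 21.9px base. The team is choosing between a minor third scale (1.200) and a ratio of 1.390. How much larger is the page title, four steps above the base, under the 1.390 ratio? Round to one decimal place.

Minor third: 21.9 × 1.200⁴ = 45.412px
At 1.390: 21.9 × 1.390⁴ = 81.753px
Difference: 81.753 − 45.412 = 36.341px

36.3px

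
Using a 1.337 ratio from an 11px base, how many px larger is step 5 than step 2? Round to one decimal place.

Step 2: 11.0 × 1.337² = 19.663px
Step 5: 11.0 × 1.337⁵ = 46.995px
Difference: 46.995 − 19.663 = 27.332px

27.3px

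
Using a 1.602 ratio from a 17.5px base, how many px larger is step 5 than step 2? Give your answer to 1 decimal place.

Step 2: 17.5 × 1.602² = 44.912px
Step 5: 17.5 × 1.602⁵ = 184.651px
Difference: 184.651 − 44.912 = 139.739px

139.7px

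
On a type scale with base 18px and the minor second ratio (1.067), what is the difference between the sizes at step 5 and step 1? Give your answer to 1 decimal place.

5.7px

Step 1: 18.0 × 1.067 = 19.206px
Step 5: 18.0 × 1.067⁵ = 24.894px
Difference: 24.894 − 19.206 = 5.688px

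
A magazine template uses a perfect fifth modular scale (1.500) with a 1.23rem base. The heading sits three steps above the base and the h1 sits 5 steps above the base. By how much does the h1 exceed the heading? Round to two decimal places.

5.19rem

Step 3: 1.23 × 1.500³ = 4.1513rem
Step 5: 1.23 × 1.500⁵ = 9.3403rem
Difference: 9.3403 − 4.1513 = 5.1890rem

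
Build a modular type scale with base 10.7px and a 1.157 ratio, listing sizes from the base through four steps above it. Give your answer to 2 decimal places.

10.70px, 12.38px, 14.32px, 16.57px, 19.17px

Step 0: 10.7px
Step 1: 10.7 × 1.157 = 12.38
Step 2: 10.7 × 1.157² = 14.32
Step 3: 10.7 × 1.157³ = 16.57
Step 4: 10.7 × 1.157⁴ = 19.17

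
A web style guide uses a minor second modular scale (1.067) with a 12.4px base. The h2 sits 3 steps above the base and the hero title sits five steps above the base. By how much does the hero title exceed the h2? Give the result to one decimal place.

Step 3: 12.4 × 1.067³ = 15.063px
Step 5: 12.4 × 1.067⁵ = 17.149px
Difference: 17.149 − 15.063 = 2.086px

2.1px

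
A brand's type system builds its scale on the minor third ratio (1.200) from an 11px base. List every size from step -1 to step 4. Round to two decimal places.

Step -1: 11.0 ÷ 1.200 = 9.17
Step 0: 11px
Step 1: 11.0 × 1.200 = 13.20
Step 2: 11.0 × 1.200² = 15.84
Step 3: 11.0 × 1.200³ = 19.01
Step 4: 11.0 × 1.200⁴ = 22.81

9.17px, 11.00px, 13.20px, 15.84px, 19.01px, 22.81px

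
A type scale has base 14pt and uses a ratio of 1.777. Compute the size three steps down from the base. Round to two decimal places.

2.49pt

14.0 ÷ 1.777³ = 14.0 ÷ 5.61128 ≈ 2.49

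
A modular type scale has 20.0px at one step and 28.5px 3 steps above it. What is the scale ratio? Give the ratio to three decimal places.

1.125

The ratio satisfies 20.0 × r³ = 28.5, so r = (28.5 / 20.0)^(1/3).
r = 1.4250^(1/3) ≈ 1.1253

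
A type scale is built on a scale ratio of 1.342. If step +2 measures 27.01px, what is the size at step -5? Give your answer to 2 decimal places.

3.45px

27.01 ÷ 1.342⁷ = 27.01 ÷ 7.83913 ≈ 3.446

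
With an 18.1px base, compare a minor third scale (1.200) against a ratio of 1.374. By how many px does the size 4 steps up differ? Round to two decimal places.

Minor third: 18.1 × 1.200⁴ = 37.5322px
At 1.374: 18.1 × 1.374⁴ = 64.5098px
Difference: 64.5098 − 37.5322 = 26.9776px

26.98px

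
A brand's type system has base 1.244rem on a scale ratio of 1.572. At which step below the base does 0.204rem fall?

4

1.572ⁿ = 1.244 / 0.204 = 6.0980
n = ln(6.0980) / ln(1.572) = 1.8080 / 0.4523 ≈ 4.00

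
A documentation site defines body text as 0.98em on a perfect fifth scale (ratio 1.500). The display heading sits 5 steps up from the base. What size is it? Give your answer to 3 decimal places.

7.442em

0.98 × 1.500⁵ = 0.98 × 7.59375 ≈ 7.442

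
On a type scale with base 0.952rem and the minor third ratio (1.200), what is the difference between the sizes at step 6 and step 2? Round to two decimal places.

1.47rem

Step 2: 0.952 × 1.200² = 1.3709rem
Step 6: 0.952 × 1.200⁶ = 2.8427rem
Difference: 2.8427 − 1.3709 = 1.4718rem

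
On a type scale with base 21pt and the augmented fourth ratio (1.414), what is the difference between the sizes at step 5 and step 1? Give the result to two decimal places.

89.01pt

Step 1: 21.0 × 1.414 = 29.6940pt
Step 5: 21.0 × 1.414⁵ = 118.7043pt
Difference: 118.7043 − 29.6940 = 89.0103pt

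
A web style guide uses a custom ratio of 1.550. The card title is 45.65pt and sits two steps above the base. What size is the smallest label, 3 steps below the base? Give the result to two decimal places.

5.10pt

The gap is -3 − (2) = -5 steps, so the factor is 1.550^-5.
45.65 ÷ 1.550⁵ = 45.65 ÷ 8.94661 ≈ 5.102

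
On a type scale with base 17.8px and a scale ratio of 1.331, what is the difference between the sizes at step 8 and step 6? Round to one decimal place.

Step 6: 17.8 × 1.331⁶ = 98.967px
Step 8: 17.8 × 1.331⁸ = 175.325px
Difference: 175.325 − 98.967 = 76.358px

76.4px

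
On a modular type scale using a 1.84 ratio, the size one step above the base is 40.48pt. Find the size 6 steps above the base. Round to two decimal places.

40.48 × 1.84⁵ = 40.48 × 21.09061 ≈ 853.748

853.75pt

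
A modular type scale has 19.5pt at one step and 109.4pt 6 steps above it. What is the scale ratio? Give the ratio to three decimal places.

The ratio satisfies 19.5 × r⁶ = 109.4, so r = (109.4 / 19.5)^(1/6).
r = 5.6103^(1/6) ≈ 1.3330

1.333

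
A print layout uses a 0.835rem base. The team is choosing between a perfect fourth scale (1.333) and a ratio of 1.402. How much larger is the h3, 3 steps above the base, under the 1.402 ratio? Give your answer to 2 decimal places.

Perfect fourth: 0.835 × 1.333³ = 1.9778rem
At 1.402: 0.835 × 1.402³ = 2.3011rem
Difference: 2.3011 − 1.9778 = 0.3233rem

0.32rem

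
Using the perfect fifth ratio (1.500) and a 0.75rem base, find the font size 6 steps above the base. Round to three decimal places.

8.543rem

Every step multiplies by the scale ratio.
0.75 × 1.500⁶ = 0.75 × 11.39062 ≈ 8.543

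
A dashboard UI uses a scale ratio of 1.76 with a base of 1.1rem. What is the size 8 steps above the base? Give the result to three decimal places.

101.273rem

1.1 × 1.76⁸ = 1.1 × 92.06644 ≈ 101.273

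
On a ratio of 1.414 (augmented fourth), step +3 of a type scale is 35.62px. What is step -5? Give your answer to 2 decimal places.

2.23px

Moving from step +3 to step -5 is 8 steps down, so divide by r⁸.
35.62 ÷ 1.414⁸ = 35.62 ÷ 15.98068 ≈ 2.229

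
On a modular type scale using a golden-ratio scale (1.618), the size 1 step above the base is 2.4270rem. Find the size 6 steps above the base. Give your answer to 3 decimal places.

26.913rem

2.4270 × 1.618⁵ = 2.4270 × 11.08901 ≈ 26.913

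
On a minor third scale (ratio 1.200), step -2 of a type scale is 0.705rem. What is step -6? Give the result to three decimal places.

0.340rem

The gap is -6 − (-2) = -4 steps, so the factor is 1.200^-4.
0.705 ÷ 1.200⁴ = 0.705 ÷ 2.07360 ≈ 0.340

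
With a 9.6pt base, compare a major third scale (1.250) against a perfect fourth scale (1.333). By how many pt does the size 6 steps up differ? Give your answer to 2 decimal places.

17.24pt

Major third: 9.6 × 1.250⁶ = 36.6211pt
Perfect fourth: 9.6 × 1.333⁶ = 53.8582pt
Difference: 53.8582 − 36.6211 = 17.2371pt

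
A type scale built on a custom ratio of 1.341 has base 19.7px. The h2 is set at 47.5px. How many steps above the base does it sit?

3

1.341ⁿ = 47.5 / 19.7 = 2.4112
n = ln(2.4112) / ln(1.341) = 0.8801 / 0.2934 ≈ 3.00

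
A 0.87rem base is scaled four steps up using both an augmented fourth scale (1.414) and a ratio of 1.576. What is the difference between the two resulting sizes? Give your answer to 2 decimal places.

1.89rem

Augmented fourth: 0.87 × 1.414⁴ = 3.4779rem
At 1.576: 0.87 × 1.576⁴ = 5.3672rem
Difference: 5.3672 − 3.4779 = 1.8893rem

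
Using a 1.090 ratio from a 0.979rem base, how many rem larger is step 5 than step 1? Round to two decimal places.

Step 1: 0.979 × 1.090 = 1.0671rem
Step 5: 0.979 × 1.090⁵ = 1.5063rem
Difference: 1.5063 − 1.0671 = 0.4392rem

0.44rem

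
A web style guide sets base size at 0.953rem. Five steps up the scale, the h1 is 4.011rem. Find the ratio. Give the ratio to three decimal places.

1.333

r⁵ = 4.011 / 0.953, so r = (4.011/0.953)^(1/5).
r = 4.2088^(1/5) ≈ 1.3330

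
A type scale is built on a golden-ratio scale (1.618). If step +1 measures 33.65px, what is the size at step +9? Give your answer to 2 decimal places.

1580.57px

The gap is 9 − (1) = 8 steps, so the factor is 1.618^8.
33.65 × 1.618⁸ = 33.65 × 46.97082 ≈ 1580.568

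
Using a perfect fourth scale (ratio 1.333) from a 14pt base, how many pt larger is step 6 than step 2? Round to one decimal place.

Step 2: 14.0 × 1.333² = 24.876pt
Step 6: 14.0 × 1.333⁶ = 78.543pt
Difference: 78.543 − 24.876 = 53.667pt

53.7pt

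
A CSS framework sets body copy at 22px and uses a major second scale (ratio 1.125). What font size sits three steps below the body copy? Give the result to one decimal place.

Every step multiplies by the scale ratio.
22.0 ÷ 1.125³ = 22.0 ÷ 1.42383 ≈ 15.45

15.5px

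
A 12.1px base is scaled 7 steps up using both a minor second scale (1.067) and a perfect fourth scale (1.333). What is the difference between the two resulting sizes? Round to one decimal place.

Minor second: 12.1 × 1.067⁷ = 19.052px
Perfect fourth: 12.1 × 1.333⁷ = 90.489px
Difference: 90.489 − 19.052 = 71.437px

71.4px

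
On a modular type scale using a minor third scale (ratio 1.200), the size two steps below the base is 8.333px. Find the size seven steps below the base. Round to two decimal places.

3.35px

8.333 ÷ 1.200⁵ = 8.333 ÷ 2.48832 ≈ 3.349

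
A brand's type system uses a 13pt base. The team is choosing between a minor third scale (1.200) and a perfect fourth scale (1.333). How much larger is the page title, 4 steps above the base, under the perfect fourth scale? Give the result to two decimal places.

Minor third: 13.0 × 1.200⁴ = 26.9568pt
Perfect fourth: 13.0 × 1.333⁴ = 41.0453pt
Difference: 41.0453 − 26.9568 = 14.0885pt

14.09pt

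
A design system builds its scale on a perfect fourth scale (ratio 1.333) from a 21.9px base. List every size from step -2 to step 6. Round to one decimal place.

Step -2: 21.9 ÷ 1.333² = 12.3
Step -1: 21.9 ÷ 1.333 = 16.4
Step 0: 21.9px
Step 1: 21.9 × 1.333 = 29.2
Step 2: 21.9 × 1.333² = 38.9
Step 3: 21.9 × 1.333³ = 51.9
Step 4: 21.9 × 1.333⁴ = 69.1
Step 5: 21.9 × 1.333⁵ = 92.2
Step 6: 21.9 × 1.333⁶ = 122.9

12.3px, 16.4px, 21.9px, 29.2px, 38.9px, 51.9px, 69.1px, 92.2px, 122.9px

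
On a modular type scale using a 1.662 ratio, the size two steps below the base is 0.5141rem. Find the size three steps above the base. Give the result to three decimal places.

6.519rem

0.5141 × 1.662⁵ = 0.5141 × 12.68105 ≈ 6.519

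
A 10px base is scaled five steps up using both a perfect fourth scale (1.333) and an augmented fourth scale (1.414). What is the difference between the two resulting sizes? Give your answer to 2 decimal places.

Perfect fourth: 10.0 × 1.333⁵ = 42.0873px
Augmented fourth: 10.0 × 1.414⁵ = 56.5258px
Difference: 56.5258 − 42.0873 = 14.4385px

14.44px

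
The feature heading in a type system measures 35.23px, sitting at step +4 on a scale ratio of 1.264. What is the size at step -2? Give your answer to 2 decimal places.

35.23 ÷ 1.264⁶ = 35.23 ÷ 4.07833 ≈ 8.638

8.64px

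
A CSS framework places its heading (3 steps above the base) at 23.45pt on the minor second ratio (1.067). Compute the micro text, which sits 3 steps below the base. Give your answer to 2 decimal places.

15.89pt

23.45 ÷ 1.067⁶ = 23.45 ÷ 1.47566 ≈ 15.891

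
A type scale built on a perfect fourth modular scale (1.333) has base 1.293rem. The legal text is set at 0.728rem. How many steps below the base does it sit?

2

1.333ⁿ = 1.293 / 0.728 = 1.7761
n = ln(1.7761) / ln(1.333) = 0.5744 / 0.2874 ≈ 2.00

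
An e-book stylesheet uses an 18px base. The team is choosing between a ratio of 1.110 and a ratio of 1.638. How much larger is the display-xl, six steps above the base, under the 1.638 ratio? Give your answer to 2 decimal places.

At 1.110: 18.0 × 1.110⁶ = 33.6675px
At 1.638: 18.0 × 1.638⁶ = 347.6609px
Difference: 347.6609 − 33.6675 = 313.9934px

313.99px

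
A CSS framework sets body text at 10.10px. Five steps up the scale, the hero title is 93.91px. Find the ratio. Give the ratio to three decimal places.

1.562

r⁵ = 93.91 / 10.10, so r = (93.91/10.10)^(1/5).
r = 9.2980^(1/5) ≈ 1.5620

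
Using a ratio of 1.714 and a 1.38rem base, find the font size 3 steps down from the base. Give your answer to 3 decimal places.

0.274rem

Every step multiplies by the scale ratio.
1.38 ÷ 1.714³ = 1.38 ÷ 5.03538 ≈ 0.274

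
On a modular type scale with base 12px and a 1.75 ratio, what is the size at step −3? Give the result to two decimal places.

Each step on a modular scale multiplies by the ratio, so the size n steps from the base is base × ratioⁿ.
12.0 ÷ 1.75³ = 12.0 ÷ 5.35938 ≈ 2.24

2.24px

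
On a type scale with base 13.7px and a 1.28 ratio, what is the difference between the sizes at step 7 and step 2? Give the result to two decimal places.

54.68px

Step 2: 13.7 × 1.28² = 22.4461px
Step 7: 13.7 × 1.28⁷ = 77.1241px
Difference: 77.1241 − 22.4461 = 54.6780px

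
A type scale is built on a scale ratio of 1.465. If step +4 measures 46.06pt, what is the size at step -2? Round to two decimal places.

4.66pt

Moving from step +4 to step -2 is 6 steps down, so divide by r⁶.
46.06 ÷ 1.465⁶ = 46.06 ÷ 9.88612 ≈ 4.659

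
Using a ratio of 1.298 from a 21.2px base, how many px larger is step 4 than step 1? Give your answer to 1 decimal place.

32.7px

Step 1: 21.2 × 1.298 = 27.518px
Step 4: 21.2 × 1.298⁴ = 60.178px
Difference: 60.178 − 27.518 = 32.660px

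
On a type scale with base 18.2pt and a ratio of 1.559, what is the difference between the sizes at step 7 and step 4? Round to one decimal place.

Step 4: 18.2 × 1.559⁴ = 107.512pt
Step 7: 18.2 × 1.559⁷ = 407.375pt
Difference: 407.375 − 107.512 = 299.863pt

299.9pt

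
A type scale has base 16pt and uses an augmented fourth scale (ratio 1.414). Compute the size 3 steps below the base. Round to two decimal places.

5.66pt

16.0 ÷ 1.414³ = 16.0 ÷ 2.82715 ≈ 5.66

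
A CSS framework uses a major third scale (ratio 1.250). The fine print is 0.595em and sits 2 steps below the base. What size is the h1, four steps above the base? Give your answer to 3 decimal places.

2.270em

The gap is 4 − (-2) = 6 steps, so the factor is 1.250^6.
0.595 × 1.250⁶ = 0.595 × 3.81470 ≈ 2.270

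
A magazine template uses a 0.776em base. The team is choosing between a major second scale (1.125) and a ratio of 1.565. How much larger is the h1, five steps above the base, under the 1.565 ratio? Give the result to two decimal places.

Major second: 0.776 × 1.125⁵ = 1.3984em
At 1.565: 0.776 × 1.565⁵ = 7.2851em
Difference: 7.2851 − 1.3984 = 5.8867em

5.89em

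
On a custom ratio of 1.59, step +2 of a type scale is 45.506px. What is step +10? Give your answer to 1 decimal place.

1858.9px

The gap is 10 − (2) = 8 steps, so the factor is 1.59^8.
45.506 × 1.59⁸ = 45.506 × 40.84858 ≈ 1858.856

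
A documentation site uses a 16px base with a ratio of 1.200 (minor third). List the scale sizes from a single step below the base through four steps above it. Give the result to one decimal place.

Step -1: 16.0 ÷ 1.200 = 13.3
Step 0: 16px
Step 1: 16.0 × 1.200 = 19.2
Step 2: 16.0 × 1.200² = 23.0
Step 3: 16.0 × 1.200³ = 27.6
Step 4: 16.0 × 1.200⁴ = 33.2

13.3px, 16.0px, 19.2px, 23.0px, 27.6px, 33.2px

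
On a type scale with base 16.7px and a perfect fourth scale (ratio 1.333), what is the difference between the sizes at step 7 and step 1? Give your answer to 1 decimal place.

Step 1: 16.7 × 1.333 = 22.261px
Step 7: 16.7 × 1.333⁷ = 124.890px
Difference: 124.890 − 22.261 = 102.629px

102.6px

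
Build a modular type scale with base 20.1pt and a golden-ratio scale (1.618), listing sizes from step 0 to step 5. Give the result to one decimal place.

Step 0: 20.1pt
Step 1: 20.1 × 1.618 = 32.5
Step 2: 20.1 × 1.618² = 52.6
Step 3: 20.1 × 1.618³ = 85.1
Step 4: 20.1 × 1.618⁴ = 137.8
Step 5: 20.1 × 1.618⁵ = 222.9

20.1pt, 32.5pt, 52.6pt, 85.1pt, 137.8pt, 222.9pt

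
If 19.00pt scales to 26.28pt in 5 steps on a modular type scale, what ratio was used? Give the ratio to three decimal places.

1.067

The ratio satisfies 19.00 × r⁵ = 26.28, so r = (26.28 / 19.00)^(1/5).
r = 1.3832^(1/5) ≈ 1.0670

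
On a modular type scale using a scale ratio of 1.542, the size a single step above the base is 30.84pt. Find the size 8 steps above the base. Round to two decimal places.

639.30pt

The gap is 8 − (1) = 7 steps, so the factor is 1.542^7.
30.84 × 1.542⁷ = 30.84 × 20.72959 ≈ 639.300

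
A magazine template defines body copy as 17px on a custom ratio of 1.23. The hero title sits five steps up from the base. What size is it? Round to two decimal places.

17.0 × 1.23⁵ = 17.0 × 2.81531 ≈ 47.86

47.86px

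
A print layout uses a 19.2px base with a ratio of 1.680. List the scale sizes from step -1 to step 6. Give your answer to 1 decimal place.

11.4px, 19.2px, 32.3px, 54.2px, 91.0px, 152.9px, 256.9px, 431.7px

Step -1: 19.2 ÷ 1.680 = 11.4
Step 0: 19.2px
Step 1: 19.2 × 1.680 = 32.3
Step 2: 19.2 × 1.680² = 54.2
Step 3: 19.2 × 1.680³ = 91.0
Step 4: 19.2 × 1.680⁴ = 152.9
Step 5: 19.2 × 1.680⁵ = 256.9
Step 6: 19.2 × 1.680⁶ = 431.7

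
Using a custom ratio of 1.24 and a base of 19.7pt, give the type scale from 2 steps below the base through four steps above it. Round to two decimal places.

Step -2: 19.7 ÷ 1.24² = 12.81
Step -1: 19.7 ÷ 1.24 = 15.89
Step 0: 19.7pt
Step 1: 19.7 × 1.24 = 24.43
Step 2: 19.7 × 1.24² = 30.29
Step 3: 19.7 × 1.24³ = 37.56
Step 4: 19.7 × 1.24⁴ = 46.58

12.81pt, 15.89pt, 19.70pt, 24.43pt, 30.29pt, 37.56pt, 46.58pt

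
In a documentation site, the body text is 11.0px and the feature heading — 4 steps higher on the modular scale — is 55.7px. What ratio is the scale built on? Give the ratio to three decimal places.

1.500

r⁴ = 55.7 / 11.0, so r = (55.7/11.0)^(1/4).
r = 5.0636^(1/4) ≈ 1.5001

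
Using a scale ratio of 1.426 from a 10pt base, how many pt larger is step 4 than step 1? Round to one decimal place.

27.1pt

Step 1: 10.0 × 1.426 = 14.260pt
Step 4: 10.0 × 1.426⁴ = 41.350pt
Difference: 41.350 − 14.260 = 27.090pt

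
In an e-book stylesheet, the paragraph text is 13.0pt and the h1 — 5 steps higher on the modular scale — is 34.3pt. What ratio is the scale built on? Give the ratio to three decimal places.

1.214

r⁵ = 34.3 / 13.0, so r = (34.3/13.0)^(1/5).
r = 2.6385^(1/5) ≈ 1.2141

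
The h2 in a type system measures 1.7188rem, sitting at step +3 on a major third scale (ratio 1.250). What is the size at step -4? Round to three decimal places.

The gap is -4 − (3) = -7 steps, so the factor is 1.250^-7.
1.7188 ÷ 1.250⁷ = 1.7188 ÷ 4.76837 ≈ 0.360

0.360rem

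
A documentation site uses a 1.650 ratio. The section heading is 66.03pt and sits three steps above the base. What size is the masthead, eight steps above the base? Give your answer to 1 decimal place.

The gap is 8 − (3) = 5 steps, so the factor is 1.650^5.
66.03 × 1.650⁵ = 66.03 × 12.22981 ≈ 807.534

807.5pt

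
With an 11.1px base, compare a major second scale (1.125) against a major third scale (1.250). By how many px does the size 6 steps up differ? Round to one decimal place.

Major second: 11.1 × 1.125⁶ = 22.503px
Major third: 11.1 × 1.250⁶ = 42.343px
Difference: 42.343 − 22.503 = 19.840px

19.8px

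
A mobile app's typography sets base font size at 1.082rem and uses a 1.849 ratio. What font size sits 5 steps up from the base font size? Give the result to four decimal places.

23.3836rem

1.082 × 1.849⁵ = 1.082 × 21.61148 ≈ 23.3836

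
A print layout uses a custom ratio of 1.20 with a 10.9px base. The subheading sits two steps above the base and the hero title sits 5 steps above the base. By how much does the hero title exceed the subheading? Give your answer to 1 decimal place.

Step 2: 10.9 × 1.20² = 15.696px
Step 5: 10.9 × 1.20⁵ = 27.123px
Difference: 27.123 − 15.696 = 11.427px

11.4px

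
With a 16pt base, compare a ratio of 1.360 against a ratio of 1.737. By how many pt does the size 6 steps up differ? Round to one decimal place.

At 1.360: 16.0 × 1.360⁶ = 101.240pt
At 1.737: 16.0 × 1.737⁶ = 439.460pt
Difference: 439.460 − 101.240 = 338.220pt

338.2pt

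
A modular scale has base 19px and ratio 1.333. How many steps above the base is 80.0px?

5

1.333ⁿ = 80.0 / 19 = 4.2105
n = ln(4.2105) / ln(1.333) = 1.4376 / 0.2874 ≈ 5.00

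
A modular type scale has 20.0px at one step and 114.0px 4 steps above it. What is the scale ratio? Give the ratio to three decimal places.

1.545

r⁴ = 114.0 / 20.0, so r = (114.0/20.0)^(1/4).
r = 5.7000^(1/4) ≈ 1.5451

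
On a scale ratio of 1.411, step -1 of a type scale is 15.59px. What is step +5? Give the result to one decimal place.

15.59 × 1.411⁶ = 15.59 × 7.89155 ≈ 123.029

123.0px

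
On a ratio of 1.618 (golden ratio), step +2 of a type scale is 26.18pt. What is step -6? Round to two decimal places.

0.56pt

26.18 ÷ 1.618⁸ = 26.18 ÷ 46.97082 ≈ 0.557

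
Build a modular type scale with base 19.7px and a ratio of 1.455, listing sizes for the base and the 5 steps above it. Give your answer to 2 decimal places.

19.70px, 28.66px, 41.71px, 60.68px, 88.29px, 128.46px

Step 0: 19.7px
Step 1: 19.7 × 1.455 = 28.66
Step 2: 19.7 × 1.455² = 41.71
Step 3: 19.7 × 1.455³ = 60.68
Step 4: 19.7 × 1.455⁴ = 88.29
Step 5: 19.7 × 1.455⁵ = 128.46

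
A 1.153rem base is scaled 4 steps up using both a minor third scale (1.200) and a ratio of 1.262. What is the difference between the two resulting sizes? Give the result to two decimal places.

Minor third: 1.153 × 1.200⁴ = 2.3909rem
At 1.262: 1.153 × 1.262⁴ = 2.9246rem
Difference: 2.9246 − 2.3909 = 0.5337rem

0.53rem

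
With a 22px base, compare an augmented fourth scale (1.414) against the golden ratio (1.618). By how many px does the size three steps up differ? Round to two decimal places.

Augmented fourth: 22.0 × 1.414³ = 62.1972px
Golden ratio: 22.0 × 1.618³ = 93.1876px
Difference: 93.1876 − 62.1972 = 30.9904px

30.99px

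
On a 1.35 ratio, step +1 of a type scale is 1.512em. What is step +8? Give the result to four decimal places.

1.512 × 1.35⁷ = 1.512 × 8.17215 ≈ 12.3563

12.3563em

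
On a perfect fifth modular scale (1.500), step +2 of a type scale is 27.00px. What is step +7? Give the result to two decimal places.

205.03px

27.00 × 1.500⁵ = 27.00 × 7.59375 ≈ 205.031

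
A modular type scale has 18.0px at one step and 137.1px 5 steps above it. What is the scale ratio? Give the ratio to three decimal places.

1.501

The ratio satisfies 18.0 × r⁵ = 137.1, so r = (137.1 / 18.0)^(1/5).
r = 7.6167^(1/5) ≈ 1.5009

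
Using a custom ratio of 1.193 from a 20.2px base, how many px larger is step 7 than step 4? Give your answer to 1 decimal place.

Step 4: 20.2 × 1.193⁴ = 40.918px
Step 7: 20.2 × 1.193⁷ = 69.476px
Difference: 69.476 − 40.918 = 28.558px

28.6px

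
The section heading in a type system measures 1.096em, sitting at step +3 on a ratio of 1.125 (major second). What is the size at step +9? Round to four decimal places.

The gap is 9 − (3) = 6 steps, so the factor is 1.125^6.
1.096 × 1.125⁶ = 1.096 × 2.02729 ≈ 2.2219

2.2219em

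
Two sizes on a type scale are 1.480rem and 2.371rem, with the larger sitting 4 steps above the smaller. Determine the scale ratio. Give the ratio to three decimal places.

The ratio satisfies 1.480 × r⁴ = 2.371, so r = (2.371 / 1.480)^(1/4).
r = 1.6020^(1/4) ≈ 1.1250

1.125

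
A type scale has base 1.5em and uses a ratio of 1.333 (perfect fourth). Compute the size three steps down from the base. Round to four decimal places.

0.6333em

1.5 ÷ 1.333³ = 1.5 ÷ 2.36859 ≈ 0.6333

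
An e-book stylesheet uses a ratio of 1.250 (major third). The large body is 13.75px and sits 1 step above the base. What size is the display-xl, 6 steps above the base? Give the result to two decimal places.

41.96px

Moving from step +1 to step +6 is 5 steps up, so multiply by r⁵.
13.75 × 1.250⁵ = 13.75 × 3.05176 ≈ 41.962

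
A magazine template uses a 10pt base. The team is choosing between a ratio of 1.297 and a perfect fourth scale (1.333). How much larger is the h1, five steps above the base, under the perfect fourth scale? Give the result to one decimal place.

5.4pt

At 1.297: 10.0 × 1.297⁵ = 36.703pt
Perfect fourth: 10.0 × 1.333⁵ = 42.087pt
Difference: 42.087 − 36.703 = 5.384pt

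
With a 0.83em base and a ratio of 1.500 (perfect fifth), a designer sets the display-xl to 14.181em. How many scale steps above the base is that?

7

1.500ⁿ = 14.181 / 0.83 = 17.0855
n = ln(17.0855) / ln(1.500) = 2.8382 / 0.4055 ≈ 7.00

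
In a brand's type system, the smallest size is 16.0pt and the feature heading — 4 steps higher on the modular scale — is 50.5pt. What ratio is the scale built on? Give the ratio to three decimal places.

1.333

r⁴ = 50.5 / 16.0, so r = (50.5/16.0)^(1/4).
r = 3.1562^(1/4) ≈ 1.3329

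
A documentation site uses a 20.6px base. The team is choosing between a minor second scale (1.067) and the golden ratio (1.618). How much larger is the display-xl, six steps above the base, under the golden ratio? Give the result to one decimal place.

Minor second: 20.6 × 1.067⁶ = 30.399px
Golden ratio: 20.6 × 1.618⁶ = 369.605px
Difference: 369.605 − 30.399 = 339.206px

339.2px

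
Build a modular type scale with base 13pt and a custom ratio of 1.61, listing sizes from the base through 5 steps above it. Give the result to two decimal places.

Step 0: 13pt
Step 1: 13.0 × 1.61 = 20.93
Step 2: 13.0 × 1.61² = 33.70
Step 3: 13.0 × 1.61³ = 54.25
Step 4: 13.0 × 1.61⁴ = 87.35
Step 5: 13.0 × 1.61⁵ = 140.63

13.00pt, 20.93pt, 33.70pt, 54.25pt, 87.35pt, 140.63pt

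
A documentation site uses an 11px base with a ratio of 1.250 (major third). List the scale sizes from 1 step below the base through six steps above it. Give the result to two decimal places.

Step -1: 11.0 ÷ 1.250 = 8.80
Step 0: 11px
Step 1: 11.0 × 1.250 = 13.75
Step 2: 11.0 × 1.250² = 17.19
Step 3: 11.0 × 1.250³ = 21.48
Step 4: 11.0 × 1.250⁴ = 26.86
Step 5: 11.0 × 1.250⁵ = 33.57
Step 6: 11.0 × 1.250⁶ = 41.96

8.80px, 11.00px, 13.75px, 17.19px, 21.48px, 26.86px, 33.57px, 41.96px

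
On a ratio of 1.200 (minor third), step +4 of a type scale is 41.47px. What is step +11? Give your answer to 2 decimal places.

148.59px

41.47 × 1.200⁷ = 41.47 × 3.58318 ≈ 148.595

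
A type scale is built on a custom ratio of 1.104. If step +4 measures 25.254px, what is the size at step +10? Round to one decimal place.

25.254 × 1.104⁶ = 25.254 × 1.81057 ≈ 45.724

45.7px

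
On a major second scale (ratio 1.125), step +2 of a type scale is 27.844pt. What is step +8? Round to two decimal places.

56.45pt

27.844 × 1.125⁶ = 27.844 × 2.02729 ≈ 56.448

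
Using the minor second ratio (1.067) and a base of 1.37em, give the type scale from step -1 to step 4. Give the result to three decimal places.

Step -1: 1.37 ÷ 1.067 = 1.284
Step 0: 1.37em
Step 1: 1.37 × 1.067 = 1.462
Step 2: 1.37 × 1.067² = 1.560
Step 3: 1.37 × 1.067³ = 1.664
Step 4: 1.37 × 1.067⁴ = 1.776

1.284em, 1.370em, 1.462em, 1.560em, 1.664em, 1.776em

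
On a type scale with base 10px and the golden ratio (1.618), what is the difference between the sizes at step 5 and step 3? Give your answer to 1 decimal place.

68.5px

Step 3: 10.0 × 1.618³ = 42.358px
Step 5: 10.0 × 1.618⁵ = 110.890px
Difference: 110.890 − 42.358 = 68.532px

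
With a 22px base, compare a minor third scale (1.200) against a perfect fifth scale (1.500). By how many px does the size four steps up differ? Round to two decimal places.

65.76px

Minor third: 22.0 × 1.200⁴ = 45.6192px
Perfect fifth: 22.0 × 1.500⁴ = 111.3750px
Difference: 111.3750 − 45.6192 = 65.7558px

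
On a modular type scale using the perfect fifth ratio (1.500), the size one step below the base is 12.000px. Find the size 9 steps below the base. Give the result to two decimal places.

0.47px

Moving from step -1 to step -9 is 8 steps down, so divide by r⁸.
12.000 ÷ 1.500⁸ = 12.000 ÷ 25.62891 ≈ 0.468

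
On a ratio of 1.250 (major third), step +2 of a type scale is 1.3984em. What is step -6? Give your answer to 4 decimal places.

The gap is -6 − (2) = -8 steps, so the factor is 1.250^-8.
1.3984 ÷ 1.250⁸ = 1.3984 ÷ 5.96046 ≈ 0.2346

0.2346em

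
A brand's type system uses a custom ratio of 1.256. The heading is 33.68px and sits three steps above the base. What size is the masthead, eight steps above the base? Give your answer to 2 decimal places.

The gap is 8 − (3) = 5 steps, so the factor is 1.256^5.
33.68 × 1.256⁵ = 33.68 × 3.12571 ≈ 105.274

105.27px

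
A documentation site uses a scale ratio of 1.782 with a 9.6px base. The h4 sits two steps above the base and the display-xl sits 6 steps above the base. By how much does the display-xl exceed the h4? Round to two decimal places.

276.92px

Step 2: 9.6 × 1.782² = 30.4850px
Step 6: 9.6 × 1.782⁶ = 307.4096px
Difference: 307.4096 − 30.4850 = 276.9246px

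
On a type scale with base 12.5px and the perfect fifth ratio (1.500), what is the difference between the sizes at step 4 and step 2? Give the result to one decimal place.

35.2px

Step 2: 12.5 × 1.500² = 28.125px
Step 4: 12.5 × 1.500⁴ = 63.281px
Difference: 63.281 − 28.125 = 35.156px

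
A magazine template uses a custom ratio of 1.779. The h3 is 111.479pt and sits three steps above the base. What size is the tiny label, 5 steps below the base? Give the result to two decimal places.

1.11pt

The gap is -5 − (3) = -8 steps, so the factor is 1.779^-8.
111.479 ÷ 1.779⁸ = 111.479 ÷ 100.32463 ≈ 1.111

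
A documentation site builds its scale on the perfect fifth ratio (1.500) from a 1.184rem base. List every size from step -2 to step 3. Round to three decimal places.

0.526rem, 0.789rem, 1.184rem, 1.776rem, 2.664rem, 3.996rem

Step -2: 1.184 ÷ 1.500² = 0.526
Step -1: 1.184 ÷ 1.500 = 0.789
Step 0: 1.184rem
Step 1: 1.184 × 1.500 = 1.776
Step 2: 1.184 × 1.500² = 2.664
Step 3: 1.184 × 1.500³ = 3.996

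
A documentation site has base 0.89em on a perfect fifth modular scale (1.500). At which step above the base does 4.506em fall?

1.500ⁿ = 4.506 / 0.89 = 5.0629
n = ln(5.0629) / ln(1.500) = 1.6219 / 0.4055 ≈ 4.00

4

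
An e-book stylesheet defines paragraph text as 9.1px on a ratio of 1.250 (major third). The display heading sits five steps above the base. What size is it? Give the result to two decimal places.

A modular type scale is a geometric sequence: sizeₙ = base × rⁿ.
9.1 × 1.250⁵ = 9.1 × 3.05176 ≈ 27.77

27.77px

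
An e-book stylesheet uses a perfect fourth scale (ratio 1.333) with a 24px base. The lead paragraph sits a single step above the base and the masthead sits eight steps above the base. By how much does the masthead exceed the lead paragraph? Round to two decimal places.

Step 1: 24.0 × 1.333 = 31.9920px
Step 8: 24.0 × 1.333⁸ = 239.2503px
Difference: 239.2503 − 31.9920 = 207.2583px

207.26px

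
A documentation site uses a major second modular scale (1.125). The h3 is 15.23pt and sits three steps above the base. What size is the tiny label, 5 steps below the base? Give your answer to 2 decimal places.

5.94pt

The gap is -5 − (3) = -8 steps, so the factor is 1.125^-8.
15.23 ÷ 1.125⁸ = 15.23 ÷ 2.56578 ≈ 5.936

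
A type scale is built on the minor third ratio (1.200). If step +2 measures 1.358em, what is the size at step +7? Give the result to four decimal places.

3.3791em

Moving from step +2 to step +7 is 5 steps up, so multiply by r⁵.
1.358 × 1.200⁵ = 1.358 × 2.48832 ≈ 3.3791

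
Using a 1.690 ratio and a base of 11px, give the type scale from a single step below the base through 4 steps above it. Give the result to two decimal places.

6.51px, 11.00px, 18.59px, 31.42px, 53.09px, 89.73px

Step -1: 11.0 ÷ 1.690 = 6.51
Step 0: 11px
Step 1: 11.0 × 1.690 = 18.59
Step 2: 11.0 × 1.690² = 31.42
Step 3: 11.0 × 1.690³ = 53.09
Step 4: 11.0 × 1.690⁴ = 89.73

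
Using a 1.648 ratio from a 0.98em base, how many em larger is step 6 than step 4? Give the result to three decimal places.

12.404em

Step 4: 0.98 × 1.648⁴ = 7.22861em
Step 6: 0.98 × 1.648⁶ = 19.63222em
Difference: 19.63222 − 7.22861 = 12.40361em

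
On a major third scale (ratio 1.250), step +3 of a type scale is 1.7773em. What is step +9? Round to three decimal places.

1.7773 × 1.250⁶ = 1.7773 × 3.81470 ≈ 6.780

6.780em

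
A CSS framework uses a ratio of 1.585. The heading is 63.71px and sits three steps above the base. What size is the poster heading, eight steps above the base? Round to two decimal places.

637.31px

63.71 × 1.585⁵ = 63.71 × 10.00337 ≈ 637.315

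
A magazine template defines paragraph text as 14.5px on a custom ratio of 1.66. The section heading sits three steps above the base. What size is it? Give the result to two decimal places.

66.33px

A modular type scale is a geometric sequence: sizeₙ = base × rⁿ.
14.5 × 1.66³ = 14.5 × 4.57430 ≈ 66.33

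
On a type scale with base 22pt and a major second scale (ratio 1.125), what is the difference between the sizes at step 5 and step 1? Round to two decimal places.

Step 1: 22.0 × 1.125 = 24.7500pt
Step 5: 22.0 × 1.125⁵ = 39.6447pt
Difference: 39.6447 − 24.7500 = 14.8947pt

14.89pt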